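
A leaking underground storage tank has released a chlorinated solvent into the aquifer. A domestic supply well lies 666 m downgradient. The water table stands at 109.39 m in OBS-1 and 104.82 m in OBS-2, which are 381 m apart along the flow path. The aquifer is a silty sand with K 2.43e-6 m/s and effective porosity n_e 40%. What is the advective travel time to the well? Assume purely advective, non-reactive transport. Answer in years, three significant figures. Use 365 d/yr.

290 years

Hydraulic gradient i = (109.39 − 104.82) / 381 = 4.57 / 381 = 0.01199
K = 2.43e-6 m/s × 86400 s/d = 0.2100 m/d
q = Ki = 0.2100 × 0.01199 = 0.002518 m/d
Seepage velocity v = q / n = 0.002518 / 0.40 = 0.006296 m/d
t = L / v = 666 / 0.006296 = 105800 d
   = 105800 / 365 = 290 yr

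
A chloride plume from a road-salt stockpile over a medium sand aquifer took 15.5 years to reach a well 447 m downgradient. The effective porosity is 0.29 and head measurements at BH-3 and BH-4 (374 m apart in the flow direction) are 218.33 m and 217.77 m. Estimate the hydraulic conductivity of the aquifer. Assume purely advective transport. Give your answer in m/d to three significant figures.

15.3 m/d

Hydraulic gradient i = (218.33 − 217.77) / 374 = 0.56 / 374 = 0.001497
t = 15.5 years = 5658 d
v = L / t = 447 / 5658 = 0.07901 m/d
K = v · n / i = 0.07901 × 0.29 / 0.001497 = 15.3 m/d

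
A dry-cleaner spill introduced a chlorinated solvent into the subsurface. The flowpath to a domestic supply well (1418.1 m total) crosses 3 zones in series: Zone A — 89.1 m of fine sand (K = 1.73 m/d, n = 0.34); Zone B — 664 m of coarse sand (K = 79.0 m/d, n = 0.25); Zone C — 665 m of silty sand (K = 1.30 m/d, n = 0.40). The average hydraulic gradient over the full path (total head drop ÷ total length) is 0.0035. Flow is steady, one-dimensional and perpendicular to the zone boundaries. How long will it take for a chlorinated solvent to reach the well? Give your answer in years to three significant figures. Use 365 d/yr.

146 years

For zones in series the flux q is common to all zones; the equivalent conductivity is the harmonic (thickness-weighted) mean, K_eq = L_total / Σ(L_j/K_j).
Σ(L/K) = 89.1/1.73 + 664/79.0 + 665/1.30 = 51.50 + 8.405 + 511.5 = 571.4 d
K_eq = L_total / Σ(L/K) = 1418.1 / 571.4 = 2.482 m/d
q = K_eq · i = 2.482 × 0.0035 = 0.008686 m/d (same in every zone)
Zone A: v = q/n = 0.008686/0.34 = 0.02555 m/d → t_A = 89.1/0.02555 = 3488 d
Zone B: v = q/n = 0.008686/0.25 = 0.03474 m/d → t_B = 664/0.03474 = 19110 d
Zone C: v = q/n = 0.008686/0.40 = 0.02171 m/d → t_C = 665/0.02171 = 30630 d
Total t = 3488 + 19110 + 30630 = 53230 d
   = 53230 / 365 = 146 yr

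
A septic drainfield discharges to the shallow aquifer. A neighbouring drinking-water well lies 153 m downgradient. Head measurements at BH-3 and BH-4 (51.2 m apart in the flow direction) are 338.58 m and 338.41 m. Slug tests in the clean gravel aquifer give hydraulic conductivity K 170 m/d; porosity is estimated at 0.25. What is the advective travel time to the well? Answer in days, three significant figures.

Hydraulic gradient i = (338.58 − 338.41) / 51.2 = 0.17 / 51.2 = 0.003320
Darcy flux q = K·i = 170 × 0.003320 = 0.5645 m/d
v_s = q/n_e = 0.5645/0.25 = 2.258 m/d
t = L / v = 153 / 2.258 = 67.76 d

67.8 days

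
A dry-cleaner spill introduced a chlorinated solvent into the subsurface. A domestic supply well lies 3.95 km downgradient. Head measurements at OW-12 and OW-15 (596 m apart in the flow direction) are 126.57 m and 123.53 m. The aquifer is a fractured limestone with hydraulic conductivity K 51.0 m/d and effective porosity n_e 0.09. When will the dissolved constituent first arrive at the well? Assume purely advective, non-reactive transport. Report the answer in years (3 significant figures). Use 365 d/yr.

3.74 years

Hydraulic gradient i = (126.57 − 123.53) / 596 = 3.04 / 596 = 0.005101
Darcy flux q = K·i = 51.0 × 0.005101 = 0.2601 m/d
v = Ki/n = 51.0·0.005101/0.09 = 2.890 m/d
L = 3.95 km = 3950 m
t = L / v = 3950 / 2.890 = 1367 d
   = 1367 / 365 = 3.74 yr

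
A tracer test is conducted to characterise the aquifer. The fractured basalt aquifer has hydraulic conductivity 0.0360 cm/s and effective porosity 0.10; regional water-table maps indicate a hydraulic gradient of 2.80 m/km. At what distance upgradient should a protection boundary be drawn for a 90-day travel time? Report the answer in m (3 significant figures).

K = 0.0360 cm/s × 864 = 31.10 m/d
Darcy flux q = K·i = 31.10 × 0.0028 = 0.08709 m/d
v_s = q/n_e = 0.08709/0.10 = 0.8709 m/d
L = v × T = 0.8709 × 90 = 78.38 m

78.4 m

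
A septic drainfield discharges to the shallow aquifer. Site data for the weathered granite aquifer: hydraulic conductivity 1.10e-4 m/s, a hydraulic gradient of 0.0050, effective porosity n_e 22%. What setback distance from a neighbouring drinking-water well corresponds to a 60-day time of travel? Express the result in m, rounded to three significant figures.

13.0 m

K = 1.10e-4 m/s × 86400 s/d = 9.504 m/d
Darcy flux q = K·i = 9.504 × 0.0050 = 0.04752 m/d
Seepage velocity v = q / n = 0.04752 / 0.22 = 0.2160 m/d
L = v × T = 0.2160 × 60 = 12.96 m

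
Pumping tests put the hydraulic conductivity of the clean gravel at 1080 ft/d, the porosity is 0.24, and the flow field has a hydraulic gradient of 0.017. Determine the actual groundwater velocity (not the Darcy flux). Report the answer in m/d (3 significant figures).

23.3 m/d

K = 1080 ft/d × 0.3048 = 329.2 m/d
q = Ki = 329.2 × 0.017 = 5.596 m/d
Seepage velocity v = q / n = 5.596 / 0.24 = 23.32 m/d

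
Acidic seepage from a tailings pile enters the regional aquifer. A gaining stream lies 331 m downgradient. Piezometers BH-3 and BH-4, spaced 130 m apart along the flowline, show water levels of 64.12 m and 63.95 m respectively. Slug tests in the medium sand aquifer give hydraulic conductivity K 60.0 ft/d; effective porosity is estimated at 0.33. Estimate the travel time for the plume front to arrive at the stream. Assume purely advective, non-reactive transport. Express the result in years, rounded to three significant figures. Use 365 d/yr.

Hydraulic gradient i = (64.12 − 63.95) / 130 = 0.17 / 130 = 0.001308
K = 60.0 ft/d × 0.3048 = 18.29 m/d
Specific discharge q = 18.29 × 0.001308 = 0.02392 m/d
Average linear velocity = 0.02392 / 0.33 = 0.07247 m/d
t = L / v = 331 / 0.07247 = 4567 d
   = 4567 / 365 = 12.5 yr

12.5 years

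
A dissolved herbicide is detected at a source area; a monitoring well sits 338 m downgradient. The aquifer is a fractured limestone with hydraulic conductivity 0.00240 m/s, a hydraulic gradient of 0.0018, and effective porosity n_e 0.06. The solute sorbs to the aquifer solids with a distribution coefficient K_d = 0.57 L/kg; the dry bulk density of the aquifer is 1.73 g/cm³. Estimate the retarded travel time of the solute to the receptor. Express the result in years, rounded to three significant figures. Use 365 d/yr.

K = 0.00240 m/s × 86400 s/d = 207.4 m/d
Specific discharge q = 207.4 × 0.0018 = 0.3732 m/d
v = Ki/n = 207.4·0.0018/0.06 = 6.221 m/d
Retardation R = 1 + ρ_b·K_d/n = 1 + 1.73×0.57/0.06 = 17.44
Contaminant velocity v_c = v/R = 6.221/17.44 = 0.3568 m/d
t = L/v_c = 338/0.3568 = 947.3 d
   = 947.3/365 = 2.60 yr

2.60 years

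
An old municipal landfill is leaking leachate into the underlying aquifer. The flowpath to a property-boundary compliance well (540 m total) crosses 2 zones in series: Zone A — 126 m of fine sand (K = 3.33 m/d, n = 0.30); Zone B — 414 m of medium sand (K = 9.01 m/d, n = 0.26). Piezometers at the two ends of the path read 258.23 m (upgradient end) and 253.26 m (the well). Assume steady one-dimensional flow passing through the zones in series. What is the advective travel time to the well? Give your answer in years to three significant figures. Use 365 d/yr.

6.72 years

Total head drop ΔH = 258.23 − 253.26 = 4.97 m
Continuity: the same q passes through each zone, so ΔH = q·Σ(L_j/K_j) — the zones act as resistances in series.
Σ(L/K) = 126/3.33 + 414/9.01 = 37.84 + 45.95 = 83.79 d
q = ΔH / Σ(L/K) = 4.97 / 83.79 = 0.05932 m/d (same in every zone)
Zone A: v = q/n = 0.05932/0.30 = 0.1977 m/d → t_A = 126/0.1977 = 637.3 d
Zone B: v = q/n = 0.05932/0.26 = 0.2281 m/d → t_B = 414/0.2281 = 1815 d
Total t = 637.3 + 1815 = 2452 d
   = 2452 / 365 = 6.72 yr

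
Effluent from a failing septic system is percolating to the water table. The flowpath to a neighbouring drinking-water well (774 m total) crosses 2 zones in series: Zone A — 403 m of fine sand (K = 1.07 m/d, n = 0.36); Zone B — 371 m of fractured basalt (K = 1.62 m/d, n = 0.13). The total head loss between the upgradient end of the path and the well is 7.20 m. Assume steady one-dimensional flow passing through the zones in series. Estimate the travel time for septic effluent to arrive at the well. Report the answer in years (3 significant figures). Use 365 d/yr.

Continuity: the same q passes through each zone, so ΔH = q·Σ(L_j/K_j) — the zones act as resistances in series.
Σ(L/K) = 403/1.07 + 371/1.62 = 376.6 + 229.0 = 605.6 d
q = ΔH / Σ(L/K) = 7.20 / 605.6 = 0.01189 m/d (same in every zone)
Zone A: v = q/n = 0.01189/0.36 = 0.03302 m/d → t_A = 403/0.03302 = 12200 d
Zone B: v = q/n = 0.01189/0.13 = 0.09145 m/d → t_B = 371/0.09145 = 4057 d
Total t = 12200 + 4057 = 16260 d
   = 16260 / 365 = 44.6 yr

44.6 years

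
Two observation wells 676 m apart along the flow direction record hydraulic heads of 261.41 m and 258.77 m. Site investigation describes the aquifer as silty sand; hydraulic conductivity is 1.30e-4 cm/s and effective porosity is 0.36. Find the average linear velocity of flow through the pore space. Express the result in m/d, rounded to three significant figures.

Hydraulic gradient i = (261.41 − 258.77) / 676 = 2.64 / 676 = 0.003905
K = 1.30e-4 cm/s × 864 = 0.1123 m/d
q = Ki = 0.1123 × 0.003905 = 4.386e-4 m/d
v = Ki/n = 0.1123·0.003905/0.36 = 0.001218 m/d

0.00122 m/d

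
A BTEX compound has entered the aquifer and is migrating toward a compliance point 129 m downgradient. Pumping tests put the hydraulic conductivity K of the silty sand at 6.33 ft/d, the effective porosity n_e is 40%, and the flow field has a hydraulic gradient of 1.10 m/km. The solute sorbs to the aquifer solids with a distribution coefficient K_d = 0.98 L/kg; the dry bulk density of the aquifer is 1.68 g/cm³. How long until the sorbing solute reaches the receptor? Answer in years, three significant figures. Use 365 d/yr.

K = 6.33 ft/d × 0.3048 = 1.929 m/d
q = Ki = 1.929 × 0.0011 = 0.002122 m/d
v = Ki/n = 1.929·0.0011/0.40 = 0.005306 m/d
Retardation R = 1 + ρ_b·K_d/n = 1 + 1.68×0.98/0.40 = 5.116
Contaminant velocity v_c = v/R = 0.005306/5.116 = 0.001037 m/d
t = L/v_c = 129/0.001037 = 124400 d
   = 124400/365 = 341 yr

341 years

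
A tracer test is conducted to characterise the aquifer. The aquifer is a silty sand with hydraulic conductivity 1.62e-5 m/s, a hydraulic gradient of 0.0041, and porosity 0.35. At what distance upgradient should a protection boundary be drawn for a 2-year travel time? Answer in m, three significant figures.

12.0 m

K = 1.62e-5 m/s × 86400 s/d = 1.400 m/d
Darcy flux q = K·i = 1.400 × 0.0041 = 0.005739 m/d
Average linear velocity = 0.005739 / 0.35 = 0.01640 m/d
T = 2 yr × 365 = 730 d
L = v × T = 0.01640 × 730 = 11.97 m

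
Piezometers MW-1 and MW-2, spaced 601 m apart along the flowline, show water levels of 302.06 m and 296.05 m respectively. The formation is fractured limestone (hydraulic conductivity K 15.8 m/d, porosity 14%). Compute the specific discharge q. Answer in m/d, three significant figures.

0.158 m/d

Hydraulic gradient i = (302.06 − 296.05) / 601 = 6.01 / 601 = 0.01000
Darcy flux q = K·i = 15.8 × 0.01000 = 0.1580 m/d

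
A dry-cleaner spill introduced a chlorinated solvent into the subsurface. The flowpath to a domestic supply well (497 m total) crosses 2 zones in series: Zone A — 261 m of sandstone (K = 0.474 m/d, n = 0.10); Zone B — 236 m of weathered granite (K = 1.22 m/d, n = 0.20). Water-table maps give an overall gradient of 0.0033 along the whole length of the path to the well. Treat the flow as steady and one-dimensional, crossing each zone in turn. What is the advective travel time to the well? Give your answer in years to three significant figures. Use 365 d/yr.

Continuity: the same q passes through each zone, so ΔH = q·Σ(L_j/K_j) — the zones act as resistances in series.
Σ(L/K) = 261/0.474 + 236/1.22 = 550.6 + 193.4 = 744.1 d
K_eq = L_total / Σ(L/K) = 497 / 744.1 = 0.6679 m/d
q = K_eq · i = 0.6679 × 0.0033 = 0.002204 m/d (same in every zone)
Zone A: v = q/n = 0.002204/0.10 = 0.02204 m/d → t_A = 261/0.02204 = 11840 d
Zone B: v = q/n = 0.002204/0.20 = 0.01102 m/d → t_B = 236/0.01102 = 21410 d
Total t = 11840 + 21410 = 33250 d
   = 33250 / 365 = 91.1 yr

91.1 years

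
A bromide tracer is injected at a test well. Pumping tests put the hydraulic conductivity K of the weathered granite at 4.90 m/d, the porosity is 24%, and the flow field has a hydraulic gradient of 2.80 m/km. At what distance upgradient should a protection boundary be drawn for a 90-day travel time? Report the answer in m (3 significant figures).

5.15 m

Darcy flux q = K·i = 4.90 × 0.0028 = 0.01372 m/d
Average linear velocity = 0.01372 / 0.24 = 0.05717 m/d
L = v × T = 0.05717 × 90 = 5.145 m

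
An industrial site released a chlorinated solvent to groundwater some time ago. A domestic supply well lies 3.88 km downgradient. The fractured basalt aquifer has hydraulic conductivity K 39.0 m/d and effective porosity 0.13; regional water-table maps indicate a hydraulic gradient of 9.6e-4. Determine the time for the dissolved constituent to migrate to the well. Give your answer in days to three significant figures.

13500 days

Specific discharge q = 39.0 × 9.6e-4 = 0.03744 m/d
v_s = q/n_e = 0.03744/0.13 = 0.2880 m/d
L = 3.88 km = 3880 m
t = L / v = 3880 / 0.2880 = 13470 d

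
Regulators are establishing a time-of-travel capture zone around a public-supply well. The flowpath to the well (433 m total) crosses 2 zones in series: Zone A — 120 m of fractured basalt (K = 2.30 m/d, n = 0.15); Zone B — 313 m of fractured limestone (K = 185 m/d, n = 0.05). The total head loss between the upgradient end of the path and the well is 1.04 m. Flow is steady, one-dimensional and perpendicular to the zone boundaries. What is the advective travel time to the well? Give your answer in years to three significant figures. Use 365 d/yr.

4.77 years

Continuity: the same q passes through each zone, so ΔH = q·Σ(L_j/K_j) — the zones act as resistances in series.
Σ(L/K) = 120/2.30 + 313/185 = 52.17 + 1.692 = 53.87 d
q = ΔH / Σ(L/K) = 1.04 / 53.87 = 0.01931 m/d (same in every zone)
Zone A: v = q/n = 0.01931/0.15 = 0.1287 m/d → t_A = 120/0.1287 = 932.3 d
Zone B: v = q/n = 0.01931/0.05 = 0.3861 m/d → t_B = 313/0.3861 = 810.6 d
Total t = 932.3 + 810.6 = 1743 d
   = 1743 / 365 = 4.77 yr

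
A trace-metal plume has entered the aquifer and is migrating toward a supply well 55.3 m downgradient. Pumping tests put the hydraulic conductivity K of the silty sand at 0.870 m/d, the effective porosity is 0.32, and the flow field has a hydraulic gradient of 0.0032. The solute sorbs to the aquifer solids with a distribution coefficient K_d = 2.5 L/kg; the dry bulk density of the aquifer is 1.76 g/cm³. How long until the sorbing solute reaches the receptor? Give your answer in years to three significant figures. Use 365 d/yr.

257 years

Specific discharge q = 0.870 × 0.0032 = 0.002784 m/d
Average linear velocity = 0.002784 / 0.32 = 0.008700 m/d
Retardation R = 1 + ρ_b·K_d/n = 1 + 1.76×2.5/0.32 = 14.75
Contaminant velocity v_c = v/R = 0.008700/14.75 = 5.898e-4 m/d
t = L/v_c = 55.3/5.898e-4 = 93760 d
   = 93760/365 = 257 yr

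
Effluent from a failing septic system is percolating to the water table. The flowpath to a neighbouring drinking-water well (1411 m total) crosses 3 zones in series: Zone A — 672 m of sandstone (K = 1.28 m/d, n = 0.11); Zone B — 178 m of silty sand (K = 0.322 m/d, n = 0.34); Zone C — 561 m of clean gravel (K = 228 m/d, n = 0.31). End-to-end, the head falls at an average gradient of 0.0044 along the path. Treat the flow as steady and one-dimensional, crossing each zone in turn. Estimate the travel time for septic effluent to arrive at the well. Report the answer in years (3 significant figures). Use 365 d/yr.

For zones in series the flux q is common to all zones; the equivalent conductivity is the harmonic (thickness-weighted) mean, K_eq = L_total / Σ(L_j/K_j).
Σ(L/K) = 672/1.28 + 178/0.322 + 561/228 = 525.0 + 552.8 + 2.461 = 1080 d
K_eq = L_total / Σ(L/K) = 1411 / 1080 = 1.306 m/d
q = K_eq · i = 1.306 × 0.0044 = 0.005747 m/d (same in every zone)
Zone A: v = q/n = 0.005747/0.11 = 0.05225 m/d → t_A = 672/0.05225 = 12860 d
Zone B: v = q/n = 0.005747/0.34 = 0.01690 m/d → t_B = 178/0.01690 = 10530 d
Zone C: v = q/n = 0.005747/0.31 = 0.01854 m/d → t_C = 561/0.01854 = 30260 d
Total t = 12860 + 10530 + 30260 = 53650 d
   = 53650 / 365 = 147 yr

147 years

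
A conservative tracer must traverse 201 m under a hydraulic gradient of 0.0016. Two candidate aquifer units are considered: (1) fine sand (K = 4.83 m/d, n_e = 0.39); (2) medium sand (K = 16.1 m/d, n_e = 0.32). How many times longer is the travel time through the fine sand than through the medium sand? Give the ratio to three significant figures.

4.06

Unit 1 (fine sand): v = 4.83×0.0016/0.39 = 0.01982 m/d, t = 201/0.01982 = 10140 d
Unit 2 (medium sand): v = 16.1×0.0016/0.32 = 0.08050 m/d, t = 201/0.08050 = 2497 d
t(fine sand) / t(medium sand) = 10140/2497 = 4.06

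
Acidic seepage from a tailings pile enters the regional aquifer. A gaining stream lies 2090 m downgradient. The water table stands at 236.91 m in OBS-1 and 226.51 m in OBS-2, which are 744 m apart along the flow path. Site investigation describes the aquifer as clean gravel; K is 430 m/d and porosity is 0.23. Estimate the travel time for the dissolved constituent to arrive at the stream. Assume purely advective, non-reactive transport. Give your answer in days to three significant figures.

Hydraulic gradient i = (236.91 − 226.51) / 744 = 10.40 / 744 = 0.01398
Specific discharge q = 430 × 0.01398 = 6.011 m/d
v_s = q/n_e = 6.011/0.23 = 26.13 m/d
t = L / v = 2090 / 26.13 = 79.97 d

80.0 days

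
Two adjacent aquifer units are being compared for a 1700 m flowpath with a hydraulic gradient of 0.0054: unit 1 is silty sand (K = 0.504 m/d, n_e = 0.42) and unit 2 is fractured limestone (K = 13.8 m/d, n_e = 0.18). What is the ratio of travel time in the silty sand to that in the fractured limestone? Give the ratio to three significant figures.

63.9

Unit 1 (silty sand): v = 0.504×0.0054/0.42 = 0.006480 m/d, t = 1700/0.006480 = 262300 d
Unit 2 (fractured limestone): v = 13.8×0.0054/0.18 = 0.4140 m/d, t = 1700/0.4140 = 4106 d
t(silty sand) / t(fractured limestone) = 262300/4106 = 63.9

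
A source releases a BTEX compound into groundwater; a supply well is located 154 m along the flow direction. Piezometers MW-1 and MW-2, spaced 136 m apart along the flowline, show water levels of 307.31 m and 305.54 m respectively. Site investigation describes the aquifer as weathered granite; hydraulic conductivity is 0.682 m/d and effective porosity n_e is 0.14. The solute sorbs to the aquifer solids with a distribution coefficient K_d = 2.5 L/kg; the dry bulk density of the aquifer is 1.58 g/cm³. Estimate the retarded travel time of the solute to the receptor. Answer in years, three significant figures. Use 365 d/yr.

Hydraulic gradient i = (307.31 − 305.54) / 136 = 1.77 / 136 = 0.01301
Darcy flux q = K·i = 0.682 × 0.01301 = 0.008876 m/d
Average linear velocity = 0.008876 / 0.14 = 0.06340 m/d
Retardation R = 1 + ρ_b·K_d/n = 1 + 1.58×2.5/0.14 = 29.21
Contaminant velocity v_c = v/R = 0.06340/29.21 = 0.002170 m/d
t = L/v_c = 154/0.002170 = 70960 d
   = 70960/365 = 194 yr

194 years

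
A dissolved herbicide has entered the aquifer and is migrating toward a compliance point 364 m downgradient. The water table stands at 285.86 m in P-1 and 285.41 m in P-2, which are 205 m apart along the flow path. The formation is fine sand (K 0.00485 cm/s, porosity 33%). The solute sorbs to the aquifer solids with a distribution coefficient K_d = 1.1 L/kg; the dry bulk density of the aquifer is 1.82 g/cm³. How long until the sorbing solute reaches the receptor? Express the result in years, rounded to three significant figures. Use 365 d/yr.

253 years

Hydraulic gradient i = (285.86 − 285.41) / 205 = 0.45 / 205 = 0.002195
K = 0.00485 cm/s × 864 = 4.190 m/d
Darcy flux q = K·i = 4.190 × 0.002195 = 0.009198 m/d
Average linear velocity = 0.009198 / 0.33 = 0.02787 m/d
Retardation R = 1 + ρ_b·K_d/n = 1 + 1.82×1.1/0.33 = 7.067
Contaminant velocity v_c = v/R = 0.02787/7.067 = 0.003944 m/d
t = L/v_c = 364/0.003944 = 92280 d
   = 92280/365 = 253 yr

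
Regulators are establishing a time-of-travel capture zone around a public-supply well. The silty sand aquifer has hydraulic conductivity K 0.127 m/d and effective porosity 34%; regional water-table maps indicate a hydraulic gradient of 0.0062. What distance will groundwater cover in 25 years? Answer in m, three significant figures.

21.1 m

Darcy flux q = K·i = 0.127 × 0.0062 = 7.874e-4 m/d
v = Ki/n = 0.127·0.0062/0.34 = 0.002316 m/d
T = 25 yr × 365 = 9125 d
L = v × T = 0.002316 × 9125 = 21.13 m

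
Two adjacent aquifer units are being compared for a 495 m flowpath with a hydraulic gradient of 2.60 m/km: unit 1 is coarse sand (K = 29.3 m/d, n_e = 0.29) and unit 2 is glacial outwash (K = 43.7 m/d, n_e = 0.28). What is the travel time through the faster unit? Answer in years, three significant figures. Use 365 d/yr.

3.34 years

Unit 1 (coarse sand): v = 29.3×0.0026/0.29 = 0.2627 m/d, t = 495/0.2627 = 1884 d
Unit 2 (glacial outwash): v = 43.7×0.0026/0.28 = 0.4058 m/d, t = 495/0.4058 = 1220 d
Faster: 1220 d / 365 = 3.34 yr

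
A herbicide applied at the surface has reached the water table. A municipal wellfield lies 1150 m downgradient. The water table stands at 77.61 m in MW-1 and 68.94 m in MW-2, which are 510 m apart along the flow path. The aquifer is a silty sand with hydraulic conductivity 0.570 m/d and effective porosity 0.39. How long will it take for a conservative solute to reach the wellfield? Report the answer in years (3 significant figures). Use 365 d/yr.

Hydraulic gradient i = (77.61 − 68.94) / 510 = 8.67 / 510 = 0.01700
q = Ki = 0.570 × 0.01700 = 0.009690 m/d
v_s = q/n_e = 0.009690/0.39 = 0.02485 m/d
t = L / v = 1150 / 0.02485 = 46280 d
   = 46280 / 365 = 127 yr

127 years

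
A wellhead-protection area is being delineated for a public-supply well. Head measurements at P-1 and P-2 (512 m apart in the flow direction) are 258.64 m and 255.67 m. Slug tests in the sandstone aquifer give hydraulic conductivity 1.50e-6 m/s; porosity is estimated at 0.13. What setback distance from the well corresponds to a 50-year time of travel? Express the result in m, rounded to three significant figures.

106 m

Hydraulic gradient i = (258.64 − 255.67) / 512 = 2.97 / 512 = 0.005801
K = 1.50e-6 m/s × 86400 s/d = 0.1296 m/d
Specific discharge q = 0.1296 × 0.005801 = 7.518e-4 m/d
v_s = q/n_e = 7.518e-4/0.13 = 0.005783 m/d
T = 50 yr × 365 = 18250 d
L = v × T = 0.005783 × 18250 = 105.5 m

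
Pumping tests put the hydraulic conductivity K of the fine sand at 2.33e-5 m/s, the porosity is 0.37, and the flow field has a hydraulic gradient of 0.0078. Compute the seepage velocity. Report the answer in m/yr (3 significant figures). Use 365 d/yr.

K = 2.33e-5 m/s × 86400 s/d = 2.013 m/d
Darcy flux q = K·i = 2.013 × 0.0078 = 0.01570 m/d
Average linear velocity = 0.01570 / 0.37 = 0.04244 m/d
   = 0.04244 × 365 = 15.5 m/yr

15.5 m/yr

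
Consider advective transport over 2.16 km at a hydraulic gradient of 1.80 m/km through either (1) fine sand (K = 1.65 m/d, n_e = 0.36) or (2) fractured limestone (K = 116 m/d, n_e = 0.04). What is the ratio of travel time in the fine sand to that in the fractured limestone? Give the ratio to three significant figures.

633

Unit 1 (fine sand): v = 1.65×0.0018/0.36 = 0.008250 m/d, t = 2160/0.008250 = 261800 d
Unit 2 (fractured limestone): v = 116×0.0018/0.04 = 5.220 m/d, t = 2160/5.220 = 413.8 d
t(fine sand) / t(fractured limestone) = 261800/413.8 = 633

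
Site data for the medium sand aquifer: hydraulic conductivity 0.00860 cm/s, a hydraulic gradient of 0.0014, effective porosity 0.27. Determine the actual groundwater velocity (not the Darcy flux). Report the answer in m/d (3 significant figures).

0.0385 m/d

K = 0.00860 cm/s × 864 = 7.430 m/d
Specific discharge q = 7.430 × 0.0014 = 0.01040 m/d
v = Ki/n = 7.430·0.0014/0.27 = 0.03853 m/d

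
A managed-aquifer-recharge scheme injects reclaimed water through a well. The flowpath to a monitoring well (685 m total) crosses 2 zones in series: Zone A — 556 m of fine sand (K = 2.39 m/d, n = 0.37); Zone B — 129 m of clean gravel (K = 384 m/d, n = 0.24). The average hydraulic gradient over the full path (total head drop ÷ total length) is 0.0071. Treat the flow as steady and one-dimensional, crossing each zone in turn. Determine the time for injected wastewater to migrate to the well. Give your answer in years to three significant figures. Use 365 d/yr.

For zones in series the flux q is common to all zones; the equivalent conductivity is the harmonic (thickness-weighted) mean, K_eq = L_total / Σ(L_j/K_j).
Σ(L/K) = 556/2.39 + 129/384 = 232.6 + 0.3359 = 233.0 d
K_eq = L_total / Σ(L/K) = 685 / 233.0 = 2.940 m/d
q = K_eq · i = 2.940 × 0.0071 = 0.02088 m/d (same in every zone)
Zone A: v = q/n = 0.02088/0.37 = 0.05642 m/d → t_A = 556/0.05642 = 9854 d
Zone B: v = q/n = 0.02088/0.24 = 0.08698 m/d → t_B = 129/0.08698 = 1483 d
Total t = 9854 + 1483 = 11340 d
   = 11340 / 365 = 31.1 yr

31.1 years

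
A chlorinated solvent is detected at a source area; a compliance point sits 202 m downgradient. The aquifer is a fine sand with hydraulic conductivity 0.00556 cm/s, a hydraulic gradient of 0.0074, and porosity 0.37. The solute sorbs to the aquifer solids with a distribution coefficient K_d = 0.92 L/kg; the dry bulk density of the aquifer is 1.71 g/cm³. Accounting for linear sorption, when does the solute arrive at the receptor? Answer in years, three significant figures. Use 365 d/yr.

K = 0.00556 cm/s × 864 = 4.804 m/d
q = Ki = 4.804 × 0.0074 = 0.03555 m/d
v_s = q/n_e = 0.03555/0.37 = 0.09608 m/d
Retardation R = 1 + ρ_b·K_d/n = 1 + 1.71×0.92/0.37 = 5.252
Contaminant velocity v_c = v/R = 0.09608/5.252 = 0.01829 m/d
t = L/v_c = 202/0.01829 = 11040 d
   = 11040/365 = 30.3 yr

30.3 years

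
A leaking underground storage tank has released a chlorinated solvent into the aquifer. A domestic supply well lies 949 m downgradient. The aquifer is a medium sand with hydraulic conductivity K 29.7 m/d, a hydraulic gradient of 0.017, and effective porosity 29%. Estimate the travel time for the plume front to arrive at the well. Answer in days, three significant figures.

Specific discharge q = 29.7 × 0.017 = 0.5049 m/d
Seepage velocity v = q / n = 0.5049 / 0.29 = 1.741 m/d
t = L / v = 949 / 1.741 = 545.1 d

545 days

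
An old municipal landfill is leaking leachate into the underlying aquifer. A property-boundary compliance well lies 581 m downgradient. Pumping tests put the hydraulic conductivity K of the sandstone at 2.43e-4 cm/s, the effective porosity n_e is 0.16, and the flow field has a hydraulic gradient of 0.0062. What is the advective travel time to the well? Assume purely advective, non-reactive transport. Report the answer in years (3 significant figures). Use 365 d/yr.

196 years

K = 2.43e-4 cm/s × 864 = 0.2100 m/d
q = Ki = 0.2100 × 0.0062 = 0.001302 m/d
Seepage velocity v = q / n = 0.001302 / 0.16 = 0.008136 m/d
t = L / v = 581 / 0.008136 = 71410 d
   = 71410 / 365 = 196 yr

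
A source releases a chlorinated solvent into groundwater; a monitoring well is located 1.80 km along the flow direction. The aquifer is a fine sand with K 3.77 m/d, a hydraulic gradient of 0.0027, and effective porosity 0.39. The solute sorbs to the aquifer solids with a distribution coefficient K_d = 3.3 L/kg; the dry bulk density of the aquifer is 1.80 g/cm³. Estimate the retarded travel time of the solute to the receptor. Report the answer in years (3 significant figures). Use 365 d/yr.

Darcy flux q = K·i = 3.77 × 0.0027 = 0.01018 m/d
v_s = q/n_e = 0.01018/0.39 = 0.02610 m/d
Retardation R = 1 + ρ_b·K_d/n = 1 + 1.80×3.3/0.39 = 16.23
Contaminant velocity v_c = v/R = 0.02610/16.23 = 0.001608 m/d
L = 1.80 km = 1800 m
t = L/v_c = 1800/0.001608 = 1.119e6 d
   = 1.119e6/365 = 3070 yr

3070 years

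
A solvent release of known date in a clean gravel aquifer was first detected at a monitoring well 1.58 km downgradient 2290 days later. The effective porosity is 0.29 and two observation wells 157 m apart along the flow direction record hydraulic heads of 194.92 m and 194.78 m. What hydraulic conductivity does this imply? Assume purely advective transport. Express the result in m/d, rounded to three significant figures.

Hydraulic gradient i = (194.92 − 194.78) / 157 = 0.14 / 157 = 8.917e-4
L = 1.58 km = 1580 m
v = L / t = 1580 / 2290 = 0.6900 m/d
K = v · n / i = 0.6900 × 0.29 / 8.917e-4 = 224 m/d

224 m/d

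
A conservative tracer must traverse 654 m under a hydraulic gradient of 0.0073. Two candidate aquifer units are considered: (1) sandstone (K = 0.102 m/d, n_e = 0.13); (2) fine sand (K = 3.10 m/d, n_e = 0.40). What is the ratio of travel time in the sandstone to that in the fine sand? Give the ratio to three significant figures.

Unit 1 (sandstone): v = 0.102×0.0073/0.13 = 0.005728 m/d, t = 654/0.005728 = 114200 d
Unit 2 (fine sand): v = 3.10×0.0073/0.40 = 0.05658 m/d, t = 654/0.05658 = 11560 d
t(sandstone) / t(fine sand) = 114200/11560 = 9.88

9.88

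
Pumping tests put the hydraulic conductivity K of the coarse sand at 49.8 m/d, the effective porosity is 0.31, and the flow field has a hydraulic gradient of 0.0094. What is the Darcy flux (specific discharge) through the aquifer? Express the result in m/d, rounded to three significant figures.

Darcy flux q = K·i = 49.8 × 0.0094 = 0.4681 m/d

0.468 m/d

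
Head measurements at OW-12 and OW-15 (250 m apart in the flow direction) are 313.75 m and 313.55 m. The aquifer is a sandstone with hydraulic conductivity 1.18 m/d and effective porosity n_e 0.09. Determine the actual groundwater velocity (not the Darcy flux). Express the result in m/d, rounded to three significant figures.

0.0105 m/d

Hydraulic gradient i = (313.75 − 313.55) / 250 = 0.20 / 250 = 8.000e-4
Darcy flux q = K·i = 1.18 × 8.000e-4 = 9.440e-4 m/d
v = Ki/n = 1.18·8.000e-4/0.09 = 0.01049 m/d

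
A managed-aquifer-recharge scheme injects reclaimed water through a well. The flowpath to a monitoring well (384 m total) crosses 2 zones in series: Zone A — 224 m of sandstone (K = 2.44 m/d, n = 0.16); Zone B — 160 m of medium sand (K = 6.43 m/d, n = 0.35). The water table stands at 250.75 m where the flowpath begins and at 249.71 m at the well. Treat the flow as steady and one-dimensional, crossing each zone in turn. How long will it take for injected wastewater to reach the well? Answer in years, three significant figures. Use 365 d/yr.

28.2 years

Total head drop ΔH = 250.75 − 249.71 = 1.04 m
Continuity: the same q passes through each zone, so ΔH = q·Σ(L_j/K_j) — the zones act as resistances in series.
Σ(L/K) = 224/2.44 + 160/6.43 = 91.80 + 24.88 = 116.7 d
q = ΔH / Σ(L/K) = 1.04 / 116.7 = 0.008913 m/d (same in every zone)
Zone A: v = q/n = 0.008913/0.16 = 0.05570 m/d → t_A = 224/0.05570 = 4021 d
Zone B: v = q/n = 0.008913/0.35 = 0.02547 m/d → t_B = 160/0.02547 = 6283 d
Total t = 4021 + 6283 = 10300 d
   = 10300 / 365 = 28.2 yr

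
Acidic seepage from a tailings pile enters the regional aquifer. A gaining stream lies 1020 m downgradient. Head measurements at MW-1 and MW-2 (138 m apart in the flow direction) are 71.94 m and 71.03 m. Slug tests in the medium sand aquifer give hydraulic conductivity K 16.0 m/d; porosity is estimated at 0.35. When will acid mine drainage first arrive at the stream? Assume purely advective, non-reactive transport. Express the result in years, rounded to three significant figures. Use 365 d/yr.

Hydraulic gradient i = (71.94 − 71.03) / 138 = 0.91 / 138 = 0.006594
q = Ki = 16.0 × 0.006594 = 0.1055 m/d
v = Ki/n = 16.0·0.006594/0.35 = 0.3014 m/d
t = L / v = 1020 / 0.3014 = 3384 d
   = 3384 / 365 = 9.27 yr

9.27 years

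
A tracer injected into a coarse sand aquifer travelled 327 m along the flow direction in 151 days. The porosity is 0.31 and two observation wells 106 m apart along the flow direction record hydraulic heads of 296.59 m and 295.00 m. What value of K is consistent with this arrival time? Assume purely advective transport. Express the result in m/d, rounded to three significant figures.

44.8 m/d

Hydraulic gradient i = (296.59 − 295.00) / 106 = 1.59 / 106 = 0.01500
v = L / t = 327 / 151 = 2.166 m/d
K = v · n / i = 2.166 × 0.31 / 0.01500 = 44.8 m/d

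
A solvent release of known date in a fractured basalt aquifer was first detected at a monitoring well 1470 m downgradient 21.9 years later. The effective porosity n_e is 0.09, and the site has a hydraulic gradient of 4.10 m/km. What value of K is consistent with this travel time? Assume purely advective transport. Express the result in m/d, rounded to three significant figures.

4.04 m/d

t = 21.9 years = 7993 d
v = L / t = 1470 / 7993 = 0.1839 m/d
K = v · n / i = 0.1839 × 0.09 / 0.0041 = 4.04 m/d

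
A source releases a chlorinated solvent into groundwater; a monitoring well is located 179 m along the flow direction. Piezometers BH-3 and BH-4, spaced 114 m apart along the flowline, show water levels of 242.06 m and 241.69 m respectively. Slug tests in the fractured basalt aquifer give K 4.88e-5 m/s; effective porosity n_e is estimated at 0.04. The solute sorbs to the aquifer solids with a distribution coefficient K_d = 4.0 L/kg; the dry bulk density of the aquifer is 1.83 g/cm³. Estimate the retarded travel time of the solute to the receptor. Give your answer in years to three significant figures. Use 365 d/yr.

Hydraulic gradient i = (242.06 − 241.69) / 114 = 0.37 / 114 = 0.003246
K = 4.88e-5 m/s × 86400 s/d = 4.216 m/d
q = Ki = 4.216 × 0.003246 = 0.01368 m/d
Seepage velocity v = q / n = 0.01368 / 0.04 = 0.3421 m/d
Retardation R = 1 + ρ_b·K_d/n = 1 + 1.83×4.0/0.04 = 184.0
Contaminant velocity v_c = v/R = 0.3421/184.0 = 0.001859 m/d
t = L/v_c = 179/0.001859 = 96270 d
   = 96270/365 = 264 yr

264 years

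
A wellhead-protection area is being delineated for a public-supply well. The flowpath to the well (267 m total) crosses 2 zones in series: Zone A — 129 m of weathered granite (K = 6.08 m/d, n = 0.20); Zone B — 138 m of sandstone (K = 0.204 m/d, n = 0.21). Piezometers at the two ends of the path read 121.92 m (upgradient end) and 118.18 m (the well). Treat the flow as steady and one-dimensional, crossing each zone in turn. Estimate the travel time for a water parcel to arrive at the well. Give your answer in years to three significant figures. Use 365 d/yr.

28.0 years

Total head drop ΔH = 121.92 − 118.18 = 3.74 m
Steady 1-D flow in series ⇒ the Darcy flux q is identical in every zone and the zone head losses add (resistances L/K in series).
Σ(L/K) = 129/6.08 + 138/0.204 = 21.22 + 676.5 = 697.7 d
q = ΔH / Σ(L/K) = 3.74 / 697.7 = 0.005361 m/d (same in every zone)
Zone A: v = q/n = 0.005361/0.20 = 0.02680 m/d → t_A = 129/0.02680 = 4813 d
Zone B: v = q/n = 0.005361/0.21 = 0.02553 m/d → t_B = 138/0.02553 = 5406 d
Total t = 4813 + 5406 = 10220 d
   = 10220 / 365 = 28.0 yr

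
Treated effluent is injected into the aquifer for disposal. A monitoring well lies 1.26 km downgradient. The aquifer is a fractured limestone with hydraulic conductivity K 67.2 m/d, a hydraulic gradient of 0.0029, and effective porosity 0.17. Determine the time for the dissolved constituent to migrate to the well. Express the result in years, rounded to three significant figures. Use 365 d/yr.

3.01 years

Specific discharge q = 67.2 × 0.0029 = 0.1949 m/d
v = Ki/n = 67.2·0.0029/0.17 = 1.146 m/d
L = 1.26 km = 1260 m
t = L / v = 1260 / 1.146 = 1099 d
   = 1099 / 365 = 3.01 yr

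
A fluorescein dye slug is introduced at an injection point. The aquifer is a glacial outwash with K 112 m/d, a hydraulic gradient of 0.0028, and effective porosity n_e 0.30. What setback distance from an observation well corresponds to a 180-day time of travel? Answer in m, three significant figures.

188 m

Darcy flux q = K·i = 112 × 0.0028 = 0.3136 m/d
Seepage velocity v = q / n = 0.3136 / 0.30 = 1.045 m/d
L = v × T = 1.045 × 180 = 188.2 m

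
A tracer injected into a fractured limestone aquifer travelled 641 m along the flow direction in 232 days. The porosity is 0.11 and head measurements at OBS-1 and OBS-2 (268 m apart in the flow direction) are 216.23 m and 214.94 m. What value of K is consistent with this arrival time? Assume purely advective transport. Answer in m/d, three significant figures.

63.1 m/d

Hydraulic gradient i = (216.23 − 214.94) / 268 = 1.29 / 268 = 0.004813
v = L / t = 641 / 232 = 2.763 m/d
K = v · n / i = 2.763 × 0.11 / 0.004813 = 63.1 m/d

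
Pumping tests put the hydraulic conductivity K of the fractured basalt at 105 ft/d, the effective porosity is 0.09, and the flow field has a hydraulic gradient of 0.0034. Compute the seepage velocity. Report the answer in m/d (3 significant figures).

1.21 m/d

K = 105 ft/d × 0.3048 = 32.00 m/d
Darcy flux q = K·i = 32.00 × 0.0034 = 0.1088 m/d
Seepage velocity v = q / n = 0.1088 / 0.09 = 1.209 m/d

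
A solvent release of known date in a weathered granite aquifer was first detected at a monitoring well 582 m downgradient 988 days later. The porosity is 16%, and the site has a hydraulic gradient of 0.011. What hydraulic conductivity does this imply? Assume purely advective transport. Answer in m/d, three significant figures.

8.57 m/d

v = L / t = 582 / 988 = 0.5891 m/d
K = v · n / i = 0.5891 × 0.16 / 0.011 = 8.57 m/d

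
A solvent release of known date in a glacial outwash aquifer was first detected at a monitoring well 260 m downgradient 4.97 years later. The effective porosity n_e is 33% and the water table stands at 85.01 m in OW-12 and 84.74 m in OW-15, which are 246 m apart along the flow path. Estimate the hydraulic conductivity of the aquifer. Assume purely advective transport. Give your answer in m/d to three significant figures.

43.1 m/d

Hydraulic gradient i = (85.01 − 84.74) / 246 = 0.27 / 246 = 0.001098
t = 4.97 years = 1814 d
v = L / t = 260 / 1814 = 0.1433 m/d
K = v · n / i = 0.1433 × 0.33 / 0.001098 = 43.1 m/d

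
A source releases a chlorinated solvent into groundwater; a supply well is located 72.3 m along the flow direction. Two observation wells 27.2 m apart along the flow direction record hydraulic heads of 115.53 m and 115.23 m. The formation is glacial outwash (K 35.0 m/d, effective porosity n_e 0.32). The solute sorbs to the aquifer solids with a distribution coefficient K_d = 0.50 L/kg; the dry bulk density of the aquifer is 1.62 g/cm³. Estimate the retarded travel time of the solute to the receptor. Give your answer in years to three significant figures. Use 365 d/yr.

Hydraulic gradient i = (115.53 − 115.23) / 27.2 = 0.30 / 27.2 = 0.01103
Darcy flux q = K·i = 35.0 × 0.01103 = 0.3860 m/d
v = Ki/n = 35.0·0.01103/0.32 = 1.206 m/d
Retardation R = 1 + ρ_b·K_d/n = 1 + 1.62×0.50/0.32 = 3.531
Contaminant velocity v_c = v/R = 1.206/3.531 = 0.3416 m/d
t = L/v_c = 72.3/0.3416 = 211.6 d
   = 211.6/365 = 0.580 yr

0.580 years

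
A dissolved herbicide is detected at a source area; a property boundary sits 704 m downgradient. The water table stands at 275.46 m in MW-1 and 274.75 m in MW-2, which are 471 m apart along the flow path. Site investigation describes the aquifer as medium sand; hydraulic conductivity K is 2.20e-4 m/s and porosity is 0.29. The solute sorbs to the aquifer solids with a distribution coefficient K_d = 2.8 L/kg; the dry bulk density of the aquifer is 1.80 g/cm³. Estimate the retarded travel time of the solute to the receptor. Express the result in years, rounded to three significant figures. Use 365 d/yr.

359 years

Hydraulic gradient i = (275.46 − 274.75) / 471 = 0.71 / 471 = 0.001507
K = 2.20e-4 m/s × 86400 s/d = 19.01 m/d
q = Ki = 19.01 × 0.001507 = 0.02865 m/d
Seepage velocity v = q / n = 0.02865 / 0.29 = 0.09880 m/d
Retardation R = 1 + ρ_b·K_d/n = 1 + 1.80×2.8/0.29 = 18.38
Contaminant velocity v_c = v/R = 0.09880/18.38 = 0.005376 m/d
t = L/v_c = 704/0.005376 = 131000 d
   = 131000/365 = 359 yr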